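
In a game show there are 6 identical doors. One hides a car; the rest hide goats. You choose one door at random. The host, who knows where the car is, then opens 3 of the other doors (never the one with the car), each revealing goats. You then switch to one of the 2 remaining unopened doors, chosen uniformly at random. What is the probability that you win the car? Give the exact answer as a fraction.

5/12

Your original door holds the car with probability 1/6, so the other 5 collectively hold it with probability 5/6.
The host can always find 3 empty doors to open, so the reveals don't change that 5/6; it is now spread over the 2 remaining unopened doors.
P(win by switching) = (5/6) · (1/2) = 5/12.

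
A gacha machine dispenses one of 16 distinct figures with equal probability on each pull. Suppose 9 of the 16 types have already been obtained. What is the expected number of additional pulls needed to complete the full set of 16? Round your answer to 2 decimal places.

Starting from 9 distinct types, each trial gives a new one with probability (16−i)/16 when i types are held, so the wait for the next new type is 16/(16−i).
E = 16/7 + 16/6 + 16/5 + 16/4 + 16/3 + 16/2 + 16/1 = 1452/35 ≈ 41.49.

41.49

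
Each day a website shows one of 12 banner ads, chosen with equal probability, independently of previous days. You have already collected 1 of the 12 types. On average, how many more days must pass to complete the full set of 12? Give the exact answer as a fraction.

Starting from 1 distinct type, each trial gives a new one with probability (12−i)/12 when i types are held, so the wait for the next new type is 12/(12−i).
E = 12/11 + 12/10 + 12/9 + 12/8 + 12/7 + 12/6 + 12/5 + 12/4 + 12/3 + 12/2 + 12/1 = 83711/2310.

83711/2310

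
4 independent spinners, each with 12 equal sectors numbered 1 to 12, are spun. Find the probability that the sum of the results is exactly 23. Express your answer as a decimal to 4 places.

0.0511

There are 12^4 = 20736 equally likely outcomes.
The number of ordered 4-tuples from {1,…,12} summing to 23 is 1060.
P(sum = 23) = 1060/20736 = 265/5184 ≈ 0.0511.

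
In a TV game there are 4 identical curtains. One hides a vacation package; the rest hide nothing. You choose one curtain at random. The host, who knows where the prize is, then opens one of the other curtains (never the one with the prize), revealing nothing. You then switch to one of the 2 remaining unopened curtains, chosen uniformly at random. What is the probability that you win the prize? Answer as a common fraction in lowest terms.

Your original curtain holds the prize with probability 1/4, so the other 3 collectively hold it with probability 3/4.
The host can always find an empty curtain to open, so this doesn't change that 3/4; it is now spread over the 2 remaining unopened curtains.
P(win by switching) = (3/4) · (1/2) = 3/8.

3/8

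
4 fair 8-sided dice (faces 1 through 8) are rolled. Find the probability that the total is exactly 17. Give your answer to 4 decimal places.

0.0820

There are 8^4 = 4096 equally likely outcomes.
The number of ordered 4-tuples from {1,…,8} summing to 17 is 336.
P(sum = 17) = 336/4096 = 21/256 ≈ 0.0820.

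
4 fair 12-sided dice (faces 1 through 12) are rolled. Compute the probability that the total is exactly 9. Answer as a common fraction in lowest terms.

There are 12^4 = 20736 equally likely outcomes.
The number of ordered 4-tuples from {1,…,12} summing to 9 is 56.
P(sum = 9) = 56/20736 = 7/2592.

7/2592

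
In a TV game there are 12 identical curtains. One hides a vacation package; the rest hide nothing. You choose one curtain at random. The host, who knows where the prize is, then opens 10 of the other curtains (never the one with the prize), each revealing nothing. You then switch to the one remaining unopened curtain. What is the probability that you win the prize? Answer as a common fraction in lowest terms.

Your original curtain holds the prize with probability 1/12, so the other 11 collectively hold it with probability 11/12.
The host can always find 10 empty curtains to open, so the reveals don't change that 11/12; it is now spread over the 1 remaining unopened curtain.
P(win by switching) = (11/12) · (1/1) = 11/12.

11/12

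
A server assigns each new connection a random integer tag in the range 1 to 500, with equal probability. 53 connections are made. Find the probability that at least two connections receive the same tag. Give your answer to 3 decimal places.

0.943

It's easier to compute the probability that all 53 are distinct.
P(all distinct) = 500/500 · 499/500 · ··· · 448/500 ≈ 0.057.
So the probability of at least one match is 1 − 0.057 = 0.943.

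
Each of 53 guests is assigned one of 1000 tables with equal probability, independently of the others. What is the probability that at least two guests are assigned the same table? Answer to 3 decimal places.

It's easier to compute the probability that all 53 are distinct.
P(all distinct) = 1000/1000 · 999/1000 · ··· · 948/1000 ≈ 0.246.
So the probability of at least one match is 1 − 0.246 = 0.754.

0.754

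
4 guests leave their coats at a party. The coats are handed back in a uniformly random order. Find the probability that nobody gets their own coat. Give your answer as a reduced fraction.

This is the derangement probability: permutations of 4 with no fixed point.
D(4) = 4! · (1 − 1/1! + 1/2! − ··· + (−1)^4/4!) = 9.
P = 9/24 = 3/8.

3/8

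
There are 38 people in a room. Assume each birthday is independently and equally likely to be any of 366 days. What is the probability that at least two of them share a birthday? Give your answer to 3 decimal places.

It's easier to compute the probability that all 38 are distinct.
P(all distinct) = 366/366 · 365/366 · ··· · 329/366 ≈ 0.137.
So the probability of at least one match is 1 − 0.137 = 0.863.

0.863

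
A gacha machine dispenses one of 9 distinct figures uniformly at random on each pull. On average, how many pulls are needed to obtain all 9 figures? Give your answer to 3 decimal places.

After i distinct types are collected, each trial gives a new one with probability (9−i)/9, so the expected wait for the next new type is 9/(9−i).
E = 9/9 + 9/8 + 9/7 + 9/6 + 9/5 + 9/4 + 9/3 + 9/2 + 9/1 = 7129/280 ≈ 25.461.

25.461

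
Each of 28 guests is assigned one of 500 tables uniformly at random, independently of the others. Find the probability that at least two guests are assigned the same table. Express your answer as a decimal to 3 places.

It's easier to compute the probability that all 28 are distinct.
P(all distinct) = 500/500 · 499/500 · ··· · 473/500 ≈ 0.463.
So the probability of at least one match is 1 − 0.463 = 0.537.

0.537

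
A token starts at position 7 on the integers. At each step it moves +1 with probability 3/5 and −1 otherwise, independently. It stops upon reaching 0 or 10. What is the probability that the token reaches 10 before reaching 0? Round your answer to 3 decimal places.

0.958

Let r = q/p = (2/5)/(3/5) = 2/3. The recurrence P(i) = p·P(i+1) + q·P(i−1) with P(0)=0, P(10)=1 gives P(i) = (1 − r^i)/(1 − r^10).
P(7) = (1 − (2/3)^7) / (1 − (2/3)^10) = 55593/58025 ≈ 0.958.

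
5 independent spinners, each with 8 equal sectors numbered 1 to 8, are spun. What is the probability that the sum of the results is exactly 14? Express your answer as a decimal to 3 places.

0.021

There are 8^5 = 32768 equally likely outcomes.
The number of ordered 5-tuples from {1,…,8} summing to 14 is 690.
P(sum = 14) = 690/32768 = 345/16384 ≈ 0.021.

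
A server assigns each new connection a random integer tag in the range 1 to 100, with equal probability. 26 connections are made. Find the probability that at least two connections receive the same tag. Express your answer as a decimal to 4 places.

0.9718

It's easier to compute the probability that all 26 are distinct.
P(all distinct) = 100/100 · 99/100 · ··· · 75/100 ≈ 0.0282.
So the probability of at least one match is 1 − 0.0282 = 0.9718.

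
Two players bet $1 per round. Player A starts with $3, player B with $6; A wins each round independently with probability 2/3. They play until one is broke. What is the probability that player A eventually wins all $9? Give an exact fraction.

64/73

Let r = q/p = (1/3)/(2/3) = 1/2. The recurrence P(i) = p·P(i+1) + q·P(i−1) with P(0)=0, P(9)=1 gives P(i) = (1 − r^i)/(1 − r^9).
P(3) = (1 − (1/2)^3) / (1 − (1/2)^9) = 64/73.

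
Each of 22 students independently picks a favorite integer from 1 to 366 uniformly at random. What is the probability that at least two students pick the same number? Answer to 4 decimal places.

0.4748

It's easier to compute the probability that all 22 are distinct.
P(all distinct) = 366/366 · 365/366 · ··· · 345/366 ≈ 0.5252.
So the probability of at least one match is 1 − 0.5252 = 0.4748.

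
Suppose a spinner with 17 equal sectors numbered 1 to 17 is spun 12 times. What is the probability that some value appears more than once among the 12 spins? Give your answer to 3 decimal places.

0.995

P(all 12 different) = 17/17 · 16/17 · ··· · 6/17 ≈ 0.005.
P(at least two equal) = 1 − 0.005 = 0.995.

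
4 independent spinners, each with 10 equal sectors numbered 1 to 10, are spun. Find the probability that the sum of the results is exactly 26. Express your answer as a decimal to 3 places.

0.054

There are 10^4 = 10000 equally likely outcomes.
The number of ordered 4-tuples from {1,…,10} summing to 26 is 540.
P(sum = 26) = 540/10000 = 27/500 ≈ 0.054.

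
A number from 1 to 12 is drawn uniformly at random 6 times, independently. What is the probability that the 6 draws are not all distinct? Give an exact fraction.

1343/1728

P(all 6 different) = 12/12 · 11/12 · ··· · 7/12 = 385/1728.
P(at least two equal) = 1 − 385/1728 = 1343/1728.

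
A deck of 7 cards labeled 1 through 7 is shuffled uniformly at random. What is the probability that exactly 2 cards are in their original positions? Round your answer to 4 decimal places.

0.1833

Choose which 2 of the 7 are fixed: C(7,2) = 21 ways.
The remaining 5 must have no fixed point: D(5) = 44.
P = 21·44/5040 = 11/60 ≈ 0.1833.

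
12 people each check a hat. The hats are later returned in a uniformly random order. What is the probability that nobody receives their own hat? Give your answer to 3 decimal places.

This is the derangement probability: permutations of 12 with no fixed point.
D(12) = 12! · (1 − 1/1! + 1/2! − ··· + (−1)^12/12!) = 176214841.
P = 176214841/479001600 = 16019531/43545600 ≈ 0.368.

0.368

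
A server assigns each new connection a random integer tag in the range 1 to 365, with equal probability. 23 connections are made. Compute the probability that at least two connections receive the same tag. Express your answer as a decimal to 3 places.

It's easier to compute the probability that all 23 are distinct.
P(all distinct) = 365/365 · 364/365 · ··· · 343/365 ≈ 0.493.
So the probability of at least one match is 1 − 0.493 = 0.507.

0.507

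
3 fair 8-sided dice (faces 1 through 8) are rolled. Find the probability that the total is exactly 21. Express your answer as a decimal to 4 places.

There are 8^3 = 512 equally likely outcomes.
The number of ordered 3-tuples from {1,…,8} summing to 21 is 10.
P(sum = 21) = 10/512 = 5/256 ≈ 0.0195.

0.0195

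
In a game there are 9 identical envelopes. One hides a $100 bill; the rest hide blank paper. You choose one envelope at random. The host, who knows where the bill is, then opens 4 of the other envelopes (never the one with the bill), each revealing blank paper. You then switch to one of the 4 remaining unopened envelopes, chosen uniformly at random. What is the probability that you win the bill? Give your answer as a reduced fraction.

2/9

Your original envelope holds the bill with probability 1/9, so the other 8 collectively hold it with probability 8/9.
The host can always find 4 empty envelopes to open, so the reveals don't change that 8/9; it is now spread over the 4 remaining unopened envelopes.
P(win by switching) = (8/9) · (1/4) = 2/9.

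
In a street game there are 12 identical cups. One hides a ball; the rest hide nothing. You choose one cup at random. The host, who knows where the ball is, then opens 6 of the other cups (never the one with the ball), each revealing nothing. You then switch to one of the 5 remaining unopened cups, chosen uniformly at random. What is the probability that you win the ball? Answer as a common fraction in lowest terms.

11/60

Your original cup holds the ball with probability 1/12, so the other 11 collectively hold it with probability 11/12.
The host can always find 6 empty cups to open, so the reveals don't change that 11/12; it is now spread over the 5 remaining unopened cups.
P(win by switching) = (11/12) · (1/5) = 11/60.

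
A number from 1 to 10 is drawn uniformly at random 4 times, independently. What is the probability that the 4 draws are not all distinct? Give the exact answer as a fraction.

P(all 4 different) = 10/10 · 9/10 · ··· · 7/10 = 63/125.
P(at least two equal) = 1 − 63/125 = 62/125.

62/125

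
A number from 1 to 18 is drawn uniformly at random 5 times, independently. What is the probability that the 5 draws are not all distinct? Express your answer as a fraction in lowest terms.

997/2187

P(all 5 different) = 18/18 · 17/18 · ··· · 14/18 = 1190/2187.
P(at least two equal) = 1 − 1190/2187 = 997/2187.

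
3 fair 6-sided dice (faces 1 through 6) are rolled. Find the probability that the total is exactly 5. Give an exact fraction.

1/36

There are 6^3 = 216 equally likely outcomes.
The number of ordered 3-tuples from {1,…,6} summing to 5 is 6.
P(sum = 5) = 6/216 = 1/36.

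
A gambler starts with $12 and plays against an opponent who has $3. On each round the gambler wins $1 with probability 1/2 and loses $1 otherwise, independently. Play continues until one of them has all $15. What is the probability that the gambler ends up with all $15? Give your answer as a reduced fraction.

4/5

With a fair step, P(i) = ½P(i−1) + ½P(i+1) with P(0)=0, P(15)=1 has the linear solution P(i) = i/15.
P(12) = 12/15 = 4/5.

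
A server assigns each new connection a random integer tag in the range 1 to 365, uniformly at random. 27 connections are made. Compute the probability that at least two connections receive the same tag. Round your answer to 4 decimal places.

0.6269

It's easier to compute the probability that all 27 are distinct.
P(all distinct) = 365/365 · 364/365 · ··· · 339/365 ≈ 0.3731.
So the probability of at least one match is 1 − 0.3731 = 0.6269.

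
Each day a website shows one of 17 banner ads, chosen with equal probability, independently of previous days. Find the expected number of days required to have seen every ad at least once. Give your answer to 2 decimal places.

After i distinct types are collected, each trial gives a new one with probability (17−i)/17, so the expected wait for the next new type is 17/(17−i).
E = 17/17 + 17/16 + 17/15 + 17/14 + 17/13 + 17/12 + 17/11 + 17/10 + 17/9 + 17/8 + 17/7 + 17/6 + 17/5 + 17/4 + 17/3 + 17/2 + 17/1 = 42142223/720720 ≈ 58.47.

58.47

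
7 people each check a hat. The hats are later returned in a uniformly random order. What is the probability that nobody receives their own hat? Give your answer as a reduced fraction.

103/280

This is the derangement probability: permutations of 7 with no fixed point.
D(7) = 7! · (1 − 1/1! + 1/2! − ··· + (−1)^7/7!) = 1854.
P = 1854/5040 = 103/280.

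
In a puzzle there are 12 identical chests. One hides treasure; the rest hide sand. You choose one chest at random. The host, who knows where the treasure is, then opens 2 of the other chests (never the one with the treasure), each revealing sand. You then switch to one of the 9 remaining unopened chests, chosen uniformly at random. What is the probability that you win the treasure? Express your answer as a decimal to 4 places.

0.1019

Your original chest holds the treasure with probability 1/12, so the other 11 collectively hold it with probability 11/12.
The host can always find 2 empty chests to open, so the reveals don't change that 11/12; it is now spread over the 9 remaining unopened chests.
P(win by switching) = (11/12) · (1/9) = 11/108 ≈ 0.1019.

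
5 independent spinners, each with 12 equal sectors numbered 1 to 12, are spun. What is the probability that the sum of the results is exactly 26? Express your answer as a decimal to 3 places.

There are 12^5 = 248832 equally likely outcomes.
The number of ordered 5-tuples from {1,…,12} summing to 26 is 9075.
P(sum = 26) = 9075/248832 = 3025/82944 ≈ 0.036.

0.036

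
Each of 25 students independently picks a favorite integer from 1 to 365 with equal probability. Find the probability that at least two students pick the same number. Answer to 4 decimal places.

0.5687

It's easier to compute the probability that all 25 are distinct.
P(all distinct) = 365/365 · 364/365 · ··· · 341/365 ≈ 0.4313.
So the probability of at least one match is 1 − 0.4313 = 0.5687.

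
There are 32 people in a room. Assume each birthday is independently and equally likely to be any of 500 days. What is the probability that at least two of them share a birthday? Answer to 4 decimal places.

It's easier to compute the probability that all 32 are distinct.
P(all distinct) = 500/500 · 499/500 · ··· · 469/500 ≈ 0.3629.
So the probability of at least one match is 1 − 0.3629 = 0.6371.

0.6371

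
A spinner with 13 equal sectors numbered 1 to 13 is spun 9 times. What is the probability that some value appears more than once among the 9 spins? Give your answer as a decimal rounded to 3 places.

0.976

P(all 9 different) = 13/13 · 12/13 · ··· · 5/13 ≈ 0.024.
P(at least two equal) = 1 − 0.024 = 0.976.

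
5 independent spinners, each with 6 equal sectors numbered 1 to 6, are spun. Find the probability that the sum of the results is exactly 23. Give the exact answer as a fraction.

There are 6^5 = 7776 equally likely outcomes.
The number of ordered 5-tuples from {1,…,6} summing to 23 is 305.
P(sum = 23) = 305/7776.

305/7776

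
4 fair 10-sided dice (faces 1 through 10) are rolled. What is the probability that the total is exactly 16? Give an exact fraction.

There are 10^4 = 10000 equally likely outcomes.
The number of ordered 4-tuples from {1,…,10} summing to 16 is 415.
P(sum = 16) = 415/10000 = 83/2000.

83/2000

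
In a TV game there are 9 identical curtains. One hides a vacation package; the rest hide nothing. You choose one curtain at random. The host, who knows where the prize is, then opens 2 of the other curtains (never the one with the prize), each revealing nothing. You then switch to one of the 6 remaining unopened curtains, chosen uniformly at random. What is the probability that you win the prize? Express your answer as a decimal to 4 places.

0.1481

Your original curtain holds the prize with probability 1/9, so the other 8 collectively hold it with probability 8/9.
The host can always find 2 empty curtains to open, so the reveals don't change that 8/9; it is now spread over the 6 remaining unopened curtains.
P(win by switching) = (8/9) · (1/6) = 4/27 ≈ 0.1481.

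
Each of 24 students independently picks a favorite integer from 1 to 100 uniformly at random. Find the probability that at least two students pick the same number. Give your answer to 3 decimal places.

It's easier to compute the probability that all 24 are distinct.
P(all distinct) = 100/100 · 99/100 · ··· · 77/100 ≈ 0.049.
So the probability of at least one match is 1 − 0.049 = 0.951.

0.951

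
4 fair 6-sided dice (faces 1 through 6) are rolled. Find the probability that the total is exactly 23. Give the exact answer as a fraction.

There are 6^4 = 1296 equally likely outcomes.
The number of ordered 4-tuples from {1,…,6} summing to 23 is 4.
P(sum = 23) = 4/1296 = 1/324.

1/324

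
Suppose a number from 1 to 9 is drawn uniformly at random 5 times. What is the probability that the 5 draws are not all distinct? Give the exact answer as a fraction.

1627/2187

P(all 5 different) = 9/9 · 8/9 · ··· · 5/9 = 560/2187.
P(at least two equal) = 1 − 560/2187 = 1627/2187.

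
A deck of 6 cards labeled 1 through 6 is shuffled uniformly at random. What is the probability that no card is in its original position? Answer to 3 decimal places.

This is the derangement probability: permutations of 6 with no fixed point.
D(6) = 6! · (1 − 1/1! + 1/2! − ··· + (−1)^6/6!) = 265.
P = 265/720 = 53/144 ≈ 0.368.

0.368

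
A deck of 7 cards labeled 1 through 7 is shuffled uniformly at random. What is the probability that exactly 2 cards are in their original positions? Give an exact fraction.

Choose which 2 of the 7 are fixed: C(7,2) = 21 ways.
The remaining 5 must have no fixed point: D(5) = 44.
P = 21·44/5040 = 11/60.

11/60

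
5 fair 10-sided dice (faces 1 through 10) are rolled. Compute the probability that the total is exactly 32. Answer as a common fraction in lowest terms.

There are 10^5 = 100000 equally likely outcomes.
The number of ordered 5-tuples from {1,…,10} summing to 32 is 4840.
P(sum = 32) = 4840/100000 = 121/2500.

121/2500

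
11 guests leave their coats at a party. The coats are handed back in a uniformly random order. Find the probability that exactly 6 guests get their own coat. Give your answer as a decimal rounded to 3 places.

0.001

Choose which 6 of the 11 are fixed: C(11,6) = 462 ways.
The remaining 5 must have no fixed point: D(5) = 44.
P = 462·44/39916800 = 11/21600 ≈ 0.001.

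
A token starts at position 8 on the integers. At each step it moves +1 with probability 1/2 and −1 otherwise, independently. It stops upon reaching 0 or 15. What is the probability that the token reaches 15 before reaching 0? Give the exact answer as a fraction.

With a fair step, P(i) = ½P(i−1) + ½P(i+1) with P(0)=0, P(15)=1 has the linear solution P(i) = i/15.
P(8) = 8/15.

8/15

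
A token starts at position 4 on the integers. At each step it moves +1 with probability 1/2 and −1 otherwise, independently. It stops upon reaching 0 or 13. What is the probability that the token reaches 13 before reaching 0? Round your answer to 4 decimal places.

With a fair step, P(i) = ½P(i−1) + ½P(i+1) with P(0)=0, P(13)=1 has the linear solution P(i) = i/13.
P(4) = 4/13 ≈ 0.3077.

0.3077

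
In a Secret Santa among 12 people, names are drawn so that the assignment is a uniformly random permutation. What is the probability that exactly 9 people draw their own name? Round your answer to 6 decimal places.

0.000001

Choose which 9 of the 12 are fixed: C(12,9) = 220 ways.
The remaining 3 must have no fixed point: D(3) = 2.
P = 220·2/479001600 = 1/1088640 ≈ 0.000001.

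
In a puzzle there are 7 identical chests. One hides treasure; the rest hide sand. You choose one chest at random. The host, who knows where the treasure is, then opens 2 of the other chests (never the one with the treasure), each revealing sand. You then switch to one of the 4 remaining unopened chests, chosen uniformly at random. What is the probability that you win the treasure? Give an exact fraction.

Your original chest holds the treasure with probability 1/7, so the other 6 collectively hold it with probability 6/7.
The host can always find 2 empty chests to open, so the reveals don't change that 6/7; it is now spread over the 4 remaining unopened chests.
P(win by switching) = (6/7) · (1/4) = 3/14.

3/14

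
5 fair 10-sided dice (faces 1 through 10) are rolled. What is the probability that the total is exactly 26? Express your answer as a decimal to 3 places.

0.059

There are 10^5 = 100000 equally likely outcomes.
The number of ordered 5-tuples from {1,…,10} summing to 26 is 5875.
P(sum = 26) = 5875/100000 = 47/800 ≈ 0.059.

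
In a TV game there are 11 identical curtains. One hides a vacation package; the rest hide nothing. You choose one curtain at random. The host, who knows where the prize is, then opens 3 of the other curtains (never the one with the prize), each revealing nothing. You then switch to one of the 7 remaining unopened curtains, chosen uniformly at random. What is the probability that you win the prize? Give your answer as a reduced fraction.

10/77

Your original curtain holds the prize with probability 1/11, so the other 10 collectively hold it with probability 10/11.
The host can always find 3 empty curtains to open, so the reveals don't change that 10/11; it is now spread over the 7 remaining unopened curtains.
P(win by switching) = (10/11) · (1/7) = 10/77.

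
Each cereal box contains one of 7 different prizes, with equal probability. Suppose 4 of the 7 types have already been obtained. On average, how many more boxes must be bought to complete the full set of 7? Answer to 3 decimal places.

12.833

Starting from 4 distinct types, each trial gives a new one with probability (7−i)/7 when i types are held, so the wait for the next new type is 7/(7−i).
E = 7/3 + 7/2 + 7/1 = 77/6 ≈ 12.833.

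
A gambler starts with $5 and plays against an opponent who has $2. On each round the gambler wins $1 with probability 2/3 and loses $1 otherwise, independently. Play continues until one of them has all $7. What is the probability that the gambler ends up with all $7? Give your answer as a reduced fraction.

Let r = q/p = (1/3)/(2/3) = 1/2. The recurrence P(i) = p·P(i+1) + q·P(i−1) with P(0)=0, P(7)=1 gives P(i) = (1 − r^i)/(1 − r^7).
P(5) = (1 − (1/2)^5) / (1 − (1/2)^7) = 124/127.

124/127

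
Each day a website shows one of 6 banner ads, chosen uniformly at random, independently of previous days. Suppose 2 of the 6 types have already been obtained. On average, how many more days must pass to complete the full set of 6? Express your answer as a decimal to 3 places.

12.500

Starting from 2 distinct types, each trial gives a new one with probability (6−i)/6 when i types are held, so the wait for the next new type is 6/(6−i).
E = 6/4 + 6/3 + 6/2 + 6/1 = 25/2 ≈ 12.500.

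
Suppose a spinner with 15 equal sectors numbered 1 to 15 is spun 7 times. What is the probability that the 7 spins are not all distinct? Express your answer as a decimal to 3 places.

P(all 7 different) = 15/15 · 14/15 · ··· · 9/15 ≈ 0.190.
P(at least two equal) = 1 − 0.190 = 0.810.

0.810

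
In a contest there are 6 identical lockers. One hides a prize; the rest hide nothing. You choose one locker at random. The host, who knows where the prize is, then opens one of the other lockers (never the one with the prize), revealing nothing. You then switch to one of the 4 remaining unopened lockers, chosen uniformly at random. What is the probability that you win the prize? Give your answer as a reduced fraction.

5/24

Your original locker holds the prize with probability 1/6, so the other 5 collectively hold it with probability 5/6.
The host can always find an empty locker to open, so this doesn't change that 5/6; it is now spread over the 4 remaining unopened lockers.
P(win by switching) = (5/6) · (1/4) = 5/24.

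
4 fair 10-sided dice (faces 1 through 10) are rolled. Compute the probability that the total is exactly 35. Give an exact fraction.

7/1250

There are 10^4 = 10000 equally likely outcomes.
The number of ordered 4-tuples from {1,…,10} summing to 35 is 56.
P(sum = 35) = 56/10000 = 7/1250.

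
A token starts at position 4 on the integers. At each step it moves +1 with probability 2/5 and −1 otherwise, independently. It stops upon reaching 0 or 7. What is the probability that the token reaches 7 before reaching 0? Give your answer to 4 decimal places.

Let r = q/p = (3/5)/(2/5) = 3/2. The recurrence P(i) = p·P(i+1) + q·P(i−1) with P(0)=0, P(7)=1 gives P(i) = (1 − r^i)/(1 − r^7).
P(4) = (1 − (3/2)^4) / (1 − (3/2)^7) = 520/2059 ≈ 0.2525.

0.2525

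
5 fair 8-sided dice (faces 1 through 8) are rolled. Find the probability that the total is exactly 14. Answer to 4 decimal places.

There are 8^5 = 32768 equally likely outcomes.
The number of ordered 5-tuples from {1,…,8} summing to 14 is 690.
P(sum = 14) = 690/32768 = 345/16384 ≈ 0.0211.

0.0211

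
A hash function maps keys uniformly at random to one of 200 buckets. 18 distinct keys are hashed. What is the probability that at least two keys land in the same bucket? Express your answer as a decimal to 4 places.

0.5454

It's easier to compute the probability that all 18 are distinct.
P(all distinct) = 200/200 · 199/200 · ··· · 183/200 ≈ 0.4546.
So the probability of at least one match is 1 − 0.4546 = 0.5454.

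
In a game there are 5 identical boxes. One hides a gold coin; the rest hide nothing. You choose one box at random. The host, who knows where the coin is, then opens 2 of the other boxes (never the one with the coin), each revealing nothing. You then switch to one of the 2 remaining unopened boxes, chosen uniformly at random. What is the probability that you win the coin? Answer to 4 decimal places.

Your original box holds the coin with probability 1/5, so the other 4 collectively hold it with probability 4/5.
The host can always find 2 empty boxes to open, so the reveals don't change that 4/5; it is now spread over the 2 remaining unopened boxes.
P(win by switching) = (4/5) · (1/2) = 2/5 ≈ 0.4000.

0.4000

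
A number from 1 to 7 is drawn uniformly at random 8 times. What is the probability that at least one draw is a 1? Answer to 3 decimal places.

0.709

P(no draw is a 1) = (6/7)^8 ≈ 0.291.
P(at least one) = 1 − 0.291 = 0.709.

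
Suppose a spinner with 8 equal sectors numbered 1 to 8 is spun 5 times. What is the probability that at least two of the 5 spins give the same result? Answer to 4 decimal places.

P(all 5 different) = 8/8 · 7/8 · ··· · 4/8 ≈ 0.2051.
P(at least two equal) = 1 − 0.2051 = 0.7949.

0.7949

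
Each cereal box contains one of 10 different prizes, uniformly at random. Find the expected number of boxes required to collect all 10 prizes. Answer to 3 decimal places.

After i distinct types are collected, each trial gives a new one with probability (10−i)/10, so the expected wait for the next new type is 10/(10−i).
E = 10/10 + 10/9 + 10/8 + 10/7 + 10/6 + 10/5 + 10/4 + 10/3 + 10/2 + 10/1 = 7381/252 ≈ 29.290.

29.290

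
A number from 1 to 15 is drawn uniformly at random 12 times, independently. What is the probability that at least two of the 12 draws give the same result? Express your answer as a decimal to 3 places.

P(all 12 different) = 15/15 · 14/15 · ··· · 4/15 ≈ 0.002.
P(at least two equal) = 1 − 0.002 = 0.998.

0.998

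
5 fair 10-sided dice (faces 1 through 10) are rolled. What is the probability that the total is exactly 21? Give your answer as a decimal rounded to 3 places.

There are 10^5 = 100000 equally likely outcomes.
The number of ordered 5-tuples from {1,…,10} summing to 21 is 3795.
P(sum = 21) = 3795/100000 = 759/20000 ≈ 0.038.

0.038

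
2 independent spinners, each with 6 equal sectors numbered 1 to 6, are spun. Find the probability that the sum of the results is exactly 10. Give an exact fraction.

There are 6^2 = 36 equally likely outcomes.
The number of ordered 2-tuples from {1,…,6} summing to 10 is 3.
P(sum = 10) = 3/36 = 1/12.

1/12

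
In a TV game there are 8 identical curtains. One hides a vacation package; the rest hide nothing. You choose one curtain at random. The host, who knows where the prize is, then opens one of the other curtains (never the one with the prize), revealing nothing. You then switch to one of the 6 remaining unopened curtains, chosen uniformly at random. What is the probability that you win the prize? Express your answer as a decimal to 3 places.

Your original curtain holds the prize with probability 1/8, so the other 7 collectively hold it with probability 7/8.
The host can always find an empty curtain to open, so this doesn't change that 7/8; it is now spread over the 6 remaining unopened curtains.
P(win by switching) = (7/8) · (1/6) = 7/48 ≈ 0.146.

0.146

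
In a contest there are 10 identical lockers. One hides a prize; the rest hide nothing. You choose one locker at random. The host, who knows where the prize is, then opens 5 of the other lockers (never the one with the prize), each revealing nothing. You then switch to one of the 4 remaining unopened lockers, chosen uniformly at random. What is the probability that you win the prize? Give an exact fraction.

9/40

Your original locker holds the prize with probability 1/10, so the other 9 collectively hold it with probability 9/10.
The host can always find 5 empty lockers to open, so the reveals don't change that 9/10; it is now spread over the 4 remaining unopened lockers.
P(win by switching) = (9/10) · (1/4) = 9/40.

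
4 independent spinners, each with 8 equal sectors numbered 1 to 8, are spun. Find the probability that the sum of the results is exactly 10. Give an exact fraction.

21/1024

There are 8^4 = 4096 equally likely outcomes.
The number of ordered 4-tuples from {1,…,8} summing to 10 is 84.
P(sum = 10) = 84/4096 = 21/1024.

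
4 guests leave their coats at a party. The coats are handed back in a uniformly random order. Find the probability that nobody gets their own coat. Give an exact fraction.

This is the derangement probability: permutations of 4 with no fixed point.
D(4) = 4! · (1 − 1/1! + 1/2! − ··· + (−1)^4/4!) = 9.
P = 9/24 = 3/8.

3/8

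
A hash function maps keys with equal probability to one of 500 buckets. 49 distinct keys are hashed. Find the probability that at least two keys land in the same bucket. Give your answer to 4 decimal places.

0.9121

It's easier to compute the probability that all 49 are distinct.
P(all distinct) = 500/500 · 499/500 · ··· · 452/500 ≈ 0.0879.
So the probability of at least one match is 1 − 0.0879 = 0.9121.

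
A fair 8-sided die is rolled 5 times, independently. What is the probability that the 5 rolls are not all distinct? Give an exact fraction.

407/512

P(all 5 different) = 8/8 · 7/8 · ··· · 4/8 = 105/512.
P(at least two equal) = 1 − 105/512 = 407/512.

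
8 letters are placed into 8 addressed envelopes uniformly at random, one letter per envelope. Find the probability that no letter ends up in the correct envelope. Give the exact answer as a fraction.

This is the derangement probability: permutations of 8 with no fixed point.
D(8) = 8! · (1 − 1/1! + 1/2! − ··· + (−1)^8/8!) = 14833.
P = 14833/40320 = 2119/5760.

2119/5760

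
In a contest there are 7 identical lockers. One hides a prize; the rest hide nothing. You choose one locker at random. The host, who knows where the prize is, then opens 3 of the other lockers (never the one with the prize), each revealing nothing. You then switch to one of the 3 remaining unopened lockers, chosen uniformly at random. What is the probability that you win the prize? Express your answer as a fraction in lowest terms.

2/7

Your original locker holds the prize with probability 1/7, so the other 6 collectively hold it with probability 6/7.
The host can always find 3 empty lockers to open, so the reveals don't change that 6/7; it is now spread over the 3 remaining unopened lockers.
P(win by switching) = (6/7) · (1/3) = 2/7.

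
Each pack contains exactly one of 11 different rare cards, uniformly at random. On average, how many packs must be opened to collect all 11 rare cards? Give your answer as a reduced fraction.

After i distinct types are collected, each trial gives a new one with probability (11−i)/11, so the expected wait for the next new type is 11/(11−i).
E = 11/11 + 11/10 + 11/9 + 11/8 + 11/7 + 11/6 + 11/5 + 11/4 + 11/3 + 11/2 + 11/1 = 83711/2520.

83711/2520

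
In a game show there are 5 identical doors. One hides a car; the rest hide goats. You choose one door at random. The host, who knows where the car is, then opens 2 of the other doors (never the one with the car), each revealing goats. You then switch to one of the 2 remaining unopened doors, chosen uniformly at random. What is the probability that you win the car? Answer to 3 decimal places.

0.400

Your original door holds the car with probability 1/5, so the other 4 collectively hold it with probability 4/5.
The host can always find 2 empty doors to open, so the reveals don't change that 4/5; it is now spread over the 2 remaining unopened doors.
P(win by switching) = (4/5) · (1/2) = 2/5 ≈ 0.400.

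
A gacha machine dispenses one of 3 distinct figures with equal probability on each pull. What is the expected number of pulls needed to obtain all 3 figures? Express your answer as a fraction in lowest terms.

After i distinct types are collected, each trial gives a new one with probability (3−i)/3, so the expected wait for the next new type is 3/(3−i).
E = 3/3 + 3/2 + 3/1 = 11/2.

11/2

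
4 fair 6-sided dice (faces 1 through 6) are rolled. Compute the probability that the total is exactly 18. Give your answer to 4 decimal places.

0.0617

There are 6^4 = 1296 equally likely outcomes.
The number of ordered 4-tuples from {1,…,6} summing to 18 is 80.
P(sum = 18) = 80/1296 = 5/81 ≈ 0.0617.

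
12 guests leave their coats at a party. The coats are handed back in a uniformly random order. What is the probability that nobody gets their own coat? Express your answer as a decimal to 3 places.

0.368

This is the derangement probability: permutations of 12 with no fixed point.
D(12) = 12! · (1 − 1/1! + 1/2! − ··· + (−1)^12/12!) = 176214841.
P = 176214841/479001600 = 16019531/43545600 ≈ 0.368.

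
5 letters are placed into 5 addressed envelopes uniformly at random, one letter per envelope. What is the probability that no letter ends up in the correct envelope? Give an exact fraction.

11/30

This is the derangement probability: permutations of 5 with no fixed point.
D(5) = 5! · (1 − 1/1! + 1/2! − ··· + (−1)^5/5!) = 44.
P = 44/120 = 11/30.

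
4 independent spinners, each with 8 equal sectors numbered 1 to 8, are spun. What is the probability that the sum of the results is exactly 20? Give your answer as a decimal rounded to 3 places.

0.077

There are 8^4 = 4096 equally likely outcomes.
The number of ordered 4-tuples from {1,…,8} summing to 20 is 315.
P(sum = 20) = 315/4096 ≈ 0.077.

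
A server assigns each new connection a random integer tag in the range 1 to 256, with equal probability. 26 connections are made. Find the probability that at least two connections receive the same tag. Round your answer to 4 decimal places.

0.7312

It's easier to compute the probability that all 26 are distinct.
P(all distinct) = 256/256 · 255/256 · ··· · 231/256 ≈ 0.2688.
So the probability of at least one match is 1 − 0.2688 = 0.7312.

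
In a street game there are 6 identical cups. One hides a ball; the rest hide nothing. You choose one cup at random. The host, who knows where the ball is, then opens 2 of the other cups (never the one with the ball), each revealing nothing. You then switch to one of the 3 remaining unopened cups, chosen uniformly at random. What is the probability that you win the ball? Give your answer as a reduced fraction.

Your original cup holds the ball with probability 1/6, so the other 5 collectively hold it with probability 5/6.
The host can always find 2 empty cups to open, so the reveals don't change that 5/6; it is now spread over the 3 remaining unopened cups.
P(win by switching) = (5/6) · (1/3) = 5/18.

5/18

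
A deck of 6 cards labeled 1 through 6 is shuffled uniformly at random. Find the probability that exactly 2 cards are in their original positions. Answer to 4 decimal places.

0.1875

Choose which 2 of the 6 are fixed: C(6,2) = 15 ways.
The remaining 4 must have no fixed point: D(4) = 9.
P = 15·9/720 = 3/16 ≈ 0.1875.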